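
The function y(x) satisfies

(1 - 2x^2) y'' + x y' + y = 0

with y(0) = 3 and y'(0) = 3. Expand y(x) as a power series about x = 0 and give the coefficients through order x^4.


Ansatz: y(x) = sum_{n>=0} a_n x^n, so y'(x) = sum_{n>=1} n a_n x^(n-1) and y''(x) = sum_{n>=2} n(n-1) a_n x^(n-2).
Substitute into P(x) y'' + Q(x) y' + R(x) y = 0 with P(x) = 1 - 2x^2, Q(x) = x, R(x) = 1, and match powers of x.
Initial conditions: a_0 = 3, a_1 = 3.
Setting the coefficient of each power of x to zero and solving order by order (substituting the coefficients already found):
  x^0: 2 a_2 + a_0 = 0  ->  2 a_2 = -a_0 = -3  ->  a_2 = -3/2
  x^1: 6 a_3 + 2 a_1 = 0  ->  6 a_3 = -2 a_1 = -6  ->  a_3 = -1
  x^2: 12 a_4 - a_2 = 0  ->  12 a_4 = a_2 = -3/2  ->  a_4 = -1/8
Truncated series: y(x) = 3 + 3 x - (3/2) x^2 - x^3 - (1/8) x^4 + O(x^5).

a_0 = 3; a_1 = 3; a_2 = -3/2; a_3 = -1; a_4 = -1/8


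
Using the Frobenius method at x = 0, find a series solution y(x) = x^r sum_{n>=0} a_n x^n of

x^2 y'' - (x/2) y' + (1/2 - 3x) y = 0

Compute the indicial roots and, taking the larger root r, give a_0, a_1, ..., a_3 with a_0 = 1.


Write in Frobenius form y'' + (p(x)/x) y' + (q(x)/x^2) y = 0:
  p(x) = -1/2,  q(x) = 1/2 - 3x.
Indicial equation: r(r-1) + (-1/2) r + (1/2) = 0 -> roots r_1 = 1, r_2 = 1/2.
Take r = r_1 = 1. Let y(x) = x^r sum_{n>=0} a_n x^n with a_0 = 1.
Substitute y = x^r sum a_n x^n and match x^{r+n}. The recurrence is
  D(n) a_n - 3 a_{n-1} = 0,  where D(n) = (r+n)(r+n-1) + (-1/2)(r+n) + (1/2).
  a_n = 3 / D(n) * a_{n-1}.
Since the indicial polynomial factors as (r - r_1)(r - r_2), D(n) = (r_1 + n - r_1)(r_1 + n - r_2) = n(n + 1/2).
Evaluating step by step (a_0 = 1):
  n = 1: D(1) = 1(1 + 1/2) = 3/2; numerator = 3(1) = 3; a_1 = (3)/(3/2) = 2
  n = 2: D(2) = 2(2 + 1/2) = 5; numerator = 3(2) = 6; a_2 = (6)/(5) = 6/5
  n = 3: D(3) = 3(3 + 1/2) = 21/2; numerator = 3(6/5) = 18/5; a_3 = (18/5)/(21/2) = 12/35

r = 1; a_0 = 1; a_1 = 2; a_2 = 6/5; a_3 = 12/35


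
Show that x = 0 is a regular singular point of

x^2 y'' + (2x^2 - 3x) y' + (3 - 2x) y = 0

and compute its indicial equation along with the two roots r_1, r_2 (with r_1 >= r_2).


Divide by x^2 to reach normal form y'' + P_1(x) y' + P_2(x) y = 0 with P_1(x) = 2 - 3/x and P_2(x) = -2/x + 3/x^2.
x = 0 is a singular point because the y'-coefficient 2 - 3/x has a pole at x = 0 and the y-coefficient -2/x + 3/x^2 has a pole at x = 0.
It is a regular singular point because x P_1(x) = p(x) = 2x - 3 and x^2 P_2(x) = q(x) = 3 - 2x are polynomials, hence analytic at x = 0.
p(0) = -3,  q(0) = 3.
Indicial equation: r(r-1) + p(0) r + q(0) = 0, i.e. r^2 + (p(0) - 1) r + q(0) = 0, i.e. r^2 - 4 r + 3 = 0.
Discriminant: (-4)^2 - 4(3) = 4, so r = (4 ± 2)/2.
Solving: r_1 = 3, r_2 = 1.

indicial: r^2 - 4 r + 3 = 0; roots r_1 = 3, r_2 = 1


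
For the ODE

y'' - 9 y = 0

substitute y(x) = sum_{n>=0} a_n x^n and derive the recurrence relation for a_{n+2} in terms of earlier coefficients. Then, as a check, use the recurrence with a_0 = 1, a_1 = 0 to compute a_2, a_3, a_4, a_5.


Substitute y = sum_n a_n x^n into y'' + (const) y = 0.
y''(x) = sum_{n>=0} (n+2)(n+1) a_{n+2} x^n.
The ODE becomes sum_n [(n+2)(n+1) a_{n+2} - 9 a_n] x^n = 0.
Setting each coefficient to zero gives the recurrence:
  (n+2)(n+1) a_{n+2} - 9 a_n = 0,
  a_{n+2} = 9 / ((n+1)(n+2)) a_n.

Check with a_0 = 1, a_1 = 0 (apply the recurrence for n = 0, 1, 2, 3): a_0 = 1, a_1 = 0, a_2 = 9/2, a_3 = 0, a_4 = 27/8, a_5 = 0.

a_{n+2} = 9/((n+1)(n+2)) * a_n; check: a_0 = 1, a_1 = 0, a_2 = 9/2, a_3 = 0, a_4 = 27/8, a_5 = 0


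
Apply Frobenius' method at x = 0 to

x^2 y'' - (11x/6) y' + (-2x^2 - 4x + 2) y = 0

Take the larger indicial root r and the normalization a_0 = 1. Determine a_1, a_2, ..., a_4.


Write in Frobenius form y'' + (p(x)/x) y' + (q(x)/x^2) y = 0:
  p(x) = -11/6,  q(x) = -2x^2 - 4x + 2.
Indicial equation: r(r-1) + (-11/6) r + (2) = 0 -> roots r_1 = 3/2, r_2 = 4/3.
Take r = r_1 = 3/2. Let y(x) = x^r sum_{n>=0} a_n x^n with a_0 = 1.
Substitute y = x^r sum a_n x^n and match x^{r+n}. The recurrence is
  D(n) a_n - 4 a_{n-1} - 2 a_{n-2} = 0,  where D(n) = (r+n)(r+n-1) + (-11/6)(r+n) + (2).
  a_n = [4 a_{n-1} + 2 a_{n-2}] / D(n).
Since the indicial polynomial factors as (r - r_1)(r - r_2), D(n) = (r_1 + n - r_1)(r_1 + n - r_2) = n(n + 1/6).
Evaluating step by step (a_0 = 1):
  n = 1: D(1) = 1(1 + 1/6) = 7/6; numerator = 4(1) = 4; a_1 = (4)/(7/6) = 24/7
  n = 2: D(2) = 2(2 + 1/6) = 13/3; numerator = 4(24/7) + 2(1) = 110/7; a_2 = (110/7)/(13/3) = 330/91
  n = 3: D(3) = 3(3 + 1/6) = 19/2; numerator = 4(330/91) + 2(24/7) = 1944/91; a_3 = (1944/91)/(19/2) = 3888/1729
  n = 4: D(4) = 4(4 + 1/6) = 50/3; numerator = 4(3888/1729) + 2(330/91) = 28092/1729; a_4 = (28092/1729)/(50/3) = 42138/43225

r = 3/2; a_0 = 1; a_1 = 24/7; a_2 = 330/91; a_3 = 3888/1729; a_4 = 42138/43225


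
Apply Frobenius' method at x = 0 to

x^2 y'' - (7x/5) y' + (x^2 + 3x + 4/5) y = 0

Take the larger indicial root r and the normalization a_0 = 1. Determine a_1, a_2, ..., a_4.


Write in Frobenius form y'' + (p(x)/x) y' + (q(x)/x^2) y = 0:
  p(x) = -7/5,  q(x) = x^2 + 3x + 4/5.
Indicial equation: r(r-1) + (-7/5) r + (4/5) = 0 -> roots r_1 = 2, r_2 = 2/5.
Take r = r_1 = 2. Let y(x) = x^r sum_{n>=0} a_n x^n with a_0 = 1.
Substitute y = x^r sum a_n x^n and match x^{r+n}. The recurrence is
  D(n) a_n + 3 a_{n-1} + 1 a_{n-2} = 0,  where D(n) = (r+n)(r+n-1) + (-7/5)(r+n) + (4/5).
  a_n = [-3 a_{n-1} - 1 a_{n-2}] / D(n).
Since the indicial polynomial factors as (r - r_1)(r - r_2), D(n) = (r_1 + n - r_1)(r_1 + n - r_2) = n(n + 8/5).
Evaluating step by step (a_0 = 1):
  n = 1: D(1) = 1(1 + 8/5) = 13/5; numerator = -3(1) = -3; a_1 = (-3)/(13/5) = -15/13
  n = 2: D(2) = 2(2 + 8/5) = 36/5; numerator = -3(-15/13) - 1(1) = 32/13; a_2 = (32/13)/(36/5) = 40/117
  n = 3: D(3) = 3(3 + 8/5) = 69/5; numerator = -3(40/117) - 1(-15/13) = 5/39; a_3 = (5/39)/(69/5) = 25/2691
  n = 4: D(4) = 4(4 + 8/5) = 112/5; numerator = -3(25/2691) - 1(40/117) = -995/2691; a_4 = (-995/2691)/(112/5) = -4975/301392

r = 2; a_0 = 1; a_1 = -15/13; a_2 = 40/117; a_3 = 25/2691; a_4 = -4975/301392


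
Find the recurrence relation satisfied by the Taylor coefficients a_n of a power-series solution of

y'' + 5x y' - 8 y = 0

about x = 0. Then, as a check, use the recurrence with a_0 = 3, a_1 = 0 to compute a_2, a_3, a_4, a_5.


Substitute y = sum_n a_n x^n.
y''(x) has coefficient (n+2)(n+1) a_{n+2} at x^n;
5 x y'(x) has coefficient 5 n a_n at x^n (shift);
-8 y(x) has coefficient -8 a_n at x^n.
Matching x^n: (n+2)(n+1) a_{n+2} + (5n - 8) a_n = 0.
Thus a_{n+2} = (-5n + 8) / ((n+1)(n+2)) * a_n.

Check with a_0 = 3, a_1 = 0 (apply the recurrence for n = 0, 1, 2, 3): a_0 = 3, a_1 = 0, a_2 = 12, a_3 = 0, a_4 = -2, a_5 = 0.

a_(n+2) = (-5n + 8) / ((n+1)(n+2)) * a_n; check: a_0 = 3, a_1 = 0, a_2 = 12, a_3 = 0, a_4 = -2, a_5 = 0


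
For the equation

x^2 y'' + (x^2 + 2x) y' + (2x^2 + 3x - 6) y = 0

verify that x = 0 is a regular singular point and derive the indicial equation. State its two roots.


Divide by x^2 to reach normal form y'' + P_1(x) y' + P_2(x) y = 0 with P_1(x) = 1 + 2/x and P_2(x) = 2 + 3/x - 6/x^2.
x = 0 is a singular point because the y'-coefficient 1 + 2/x has a pole at x = 0 and the y-coefficient 2 + 3/x - 6/x^2 has a pole at x = 0.
It is a regular singular point because x P_1(x) = p(x) = x + 2 and x^2 P_2(x) = q(x) = 2x^2 + 3x - 6 are polynomials, hence analytic at x = 0.
p(0) = 2,  q(0) = -6.
Indicial equation: r(r-1) + p(0) r + q(0) = 0, i.e. r^2 + (p(0) - 1) r + q(0) = 0, i.e. r^2 + 1 r - 6 = 0.
Discriminant: (1)^2 - 4(-6) = 25, so r = (-1 ± 5)/2.
Solving: r_1 = 2, r_2 = -3.

indicial: r^2 + 1 r - 6 = 0; roots r_1 = 2, r_2 = -3


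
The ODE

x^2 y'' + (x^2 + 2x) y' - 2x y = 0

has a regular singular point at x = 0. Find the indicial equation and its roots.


Divide by x^2 to reach normal form y'' + P_1(x) y' + P_2(x) y = 0 with P_1(x) = 1 + 2/x and P_2(x) = -2/x.
x = 0 is a singular point because the y'-coefficient 1 + 2/x has a pole at x = 0 and the y-coefficient -2/x has a pole at x = 0.
It is a regular singular point because x P_1(x) = p(x) = x + 2 and x^2 P_2(x) = q(x) = -2x are polynomials, hence analytic at x = 0.
p(0) = 2,  q(0) = 0.
Indicial equation: r(r-1) + p(0) r + q(0) = 0, i.e. r^2 + (p(0) - 1) r + q(0) = 0, i.e. r^2 + 1 r = 0.
Discriminant: (1)^2 - 4(0) = 1, so r = (-1 ± 1)/2.
Solving: r_1 = 0, r_2 = -1.

indicial: r^2 + 1 r = 0; roots r_1 = 0, r_2 = -1


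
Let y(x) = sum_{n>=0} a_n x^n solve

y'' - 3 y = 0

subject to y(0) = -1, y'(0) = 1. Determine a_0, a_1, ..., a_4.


Ansatz: y(x) = sum_{n>=0} a_n x^n, so y'(x) = sum_{n>=1} n a_n x^(n-1) and y''(x) = sum_{n>=2} n(n-1) a_n x^(n-2).
Substitute into P(x) y'' + Q(x) y' + R(x) y = 0 with P(x) = 1, Q(x) = 0, R(x) = -3, and match powers of x.
Initial conditions: a_0 = -1, a_1 = 1.
Setting the coefficient of each power of x to zero and solving order by order (substituting the coefficients already found):
  x^0: 2 a_2 - 3 a_0 = 0  ->  2 a_2 = 3 a_0 = -3  ->  a_2 = -3/2
  x^1: 6 a_3 - 3 a_1 = 0  ->  6 a_3 = 3 a_1 = 3  ->  a_3 = 1/2
  x^2: 12 a_4 - 3 a_2 = 0  ->  12 a_4 = 3 a_2 = -9/2  ->  a_4 = -3/8
Truncated series: y(x) = -1 + x - (3/2) x^2 + (1/2) x^3 - (3/8) x^4 + O(x^5).

a_0 = -1; a_1 = 1; a_2 = -3/2; a_3 = 1/2; a_4 = -3/8


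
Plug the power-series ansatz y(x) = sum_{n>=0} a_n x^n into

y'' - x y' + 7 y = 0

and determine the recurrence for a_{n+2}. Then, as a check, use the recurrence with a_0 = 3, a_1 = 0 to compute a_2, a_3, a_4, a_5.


Substitute y = sum_n a_n x^n.
y''(x) has coefficient (n+2)(n+1) a_{n+2} at x^n;
-x y'(x) has coefficient -n a_n at x^n (shift);
7 y(x) has coefficient 7 a_n at x^n.
Matching x^n: (n+2)(n+1) a_{n+2} + (-n + 7) a_n = 0.
Thus a_{n+2} = (n - 7) / ((n+1)(n+2)) * a_n.

Check with a_0 = 3, a_1 = 0 (apply the recurrence for n = 0, 1, 2, 3): a_0 = 3, a_1 = 0, a_2 = -21/2, a_3 = 0, a_4 = 35/8, a_5 = 0.

a_(n+2) = (n - 7) / ((n+1)(n+2)) * a_n; check: a_0 = 3, a_1 = 0, a_2 = -21/2, a_3 = 0, a_4 = 35/8, a_5 = 0


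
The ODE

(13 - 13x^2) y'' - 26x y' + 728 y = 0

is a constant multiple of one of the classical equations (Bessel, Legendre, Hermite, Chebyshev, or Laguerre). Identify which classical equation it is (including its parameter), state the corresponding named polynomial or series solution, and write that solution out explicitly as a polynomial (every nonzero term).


All three coefficients share the factor 13; dividing through by 13 gives  (1 - x^2) y'' - 2x y' + 56 y = 0.
This matches the Legendre equation (1 - x^2) y'' - 2x y' + n(n+1) y = 0 (note the -2x y' term) with n(n+1) = 56, so n = 7; the polynomial solution is P_7(x).
With y = sum_k a_k x^k, matching x^k gives (k+2)(k+1) a_{k+2} = [k(k+1) - n(n+1)] a_k = (k - 7)(k + 8) a_k. The right side vanishes at k = 7, so the series with the parity of 7 terminates at degree 7.
Standard normalization (P_n(1) = 1): leading coefficient (2n)!/(2^n (n!)^2) = 87178291200/(128*25401600) = 429/16, so a_7 = 429/16. Work downward with a_k = (k+1)(k+2) a_{k+2} / ((k - 7)(k + 8)):
  a_5 = (6)(7)(429/16) / ((5 - 7)(5 + 8)) = (9009/8)/(-26) = -693/16
  a_3 = (4)(5)(-693/16) / ((3 - 7)(3 + 8)) = (-3465/4)/(-44) = 315/16
  a_1 = (2)(3)(315/16) / ((1 - 7)(1 + 8)) = (945/8)/(-54) = -35/16
Hence P_7(x) = 429 x^7/16 - 693 x^5/16 + 315 x^3/16 - 35 x/16.

P_7(x); series = 429 x^7/16 - 693 x^5/16 + 315 x^3/16 - 35 x/16


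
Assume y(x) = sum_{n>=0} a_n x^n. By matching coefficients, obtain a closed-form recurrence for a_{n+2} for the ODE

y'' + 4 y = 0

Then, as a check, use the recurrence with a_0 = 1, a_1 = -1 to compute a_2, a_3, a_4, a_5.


Substitute y = sum_n a_n x^n into y'' + (const) y = 0.
y''(x) = sum_{n>=0} (n+2)(n+1) a_{n+2} x^n.
The ODE becomes sum_n [(n+2)(n+1) a_{n+2} + 4 a_n] x^n = 0.
Setting each coefficient to zero gives the recurrence:
  (n+2)(n+1) a_{n+2} + 4 a_n = 0,
  a_{n+2} = -4 / ((n+1)(n+2)) a_n.

Check with a_0 = 1, a_1 = -1 (apply the recurrence for n = 0, 1, 2, 3): a_0 = 1, a_1 = -1, a_2 = -2, a_3 = 2/3, a_4 = 2/3, a_5 = -2/15.

a_{n+2} = -4/((n+1)(n+2)) * a_n; check: a_0 = 1, a_1 = -1, a_2 = -2, a_3 = 2/3, a_4 = 2/3, a_5 = -2/15


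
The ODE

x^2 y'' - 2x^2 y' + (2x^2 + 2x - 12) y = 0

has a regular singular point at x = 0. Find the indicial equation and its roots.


Divide by x^2 to reach normal form y'' + P_1(x) y' + P_2(x) y = 0 with P_1(x) = -2 and P_2(x) = 2 + 2/x - 12/x^2.
x = 0 is a singular point because the y-coefficient 2 + 2/x - 12/x^2 has a pole at x = 0.
It is a regular singular point because x P_1(x) = p(x) = -2x and x^2 P_2(x) = q(x) = 2x^2 + 2x - 12 are polynomials, hence analytic at x = 0.
p(0) = 0,  q(0) = -12.
Indicial equation: r(r-1) + p(0) r + q(0) = 0, i.e. r^2 + (p(0) - 1) r + q(0) = 0, i.e. r^2 - 1 r - 12 = 0.
Discriminant: (-1)^2 - 4(-12) = 49, so r = (1 ± 7)/2.
Solving: r_1 = 4, r_2 = -3.

indicial: r^2 - 1 r - 12 = 0; roots r_1 = 4, r_2 = -3


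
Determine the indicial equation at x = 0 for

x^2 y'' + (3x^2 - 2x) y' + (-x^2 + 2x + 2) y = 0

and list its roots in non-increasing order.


Divide by x^2 to reach normal form y'' + P_1(x) y' + P_2(x) y = 0 with P_1(x) = 3 - 2/x and P_2(x) = -1 + 2/x + 2/x^2.
x = 0 is a singular point because the y'-coefficient 3 - 2/x has a pole at x = 0 and the y-coefficient -1 + 2/x + 2/x^2 has a pole at x = 0.
It is a regular singular point because x P_1(x) = p(x) = 3x - 2 and x^2 P_2(x) = q(x) = -x^2 + 2x + 2 are polynomials, hence analytic at x = 0.
p(0) = -2,  q(0) = 2.
Indicial equation: r(r-1) + p(0) r + q(0) = 0, i.e. r^2 + (p(0) - 1) r + q(0) = 0, i.e. r^2 - 3 r + 2 = 0.
Discriminant: (-3)^2 - 4(2) = 1, so r = (3 ± 1)/2.
Solving: r_1 = 2, r_2 = 1.

indicial: r^2 - 3 r + 2 = 0; roots r_1 = 2, r_2 = 1


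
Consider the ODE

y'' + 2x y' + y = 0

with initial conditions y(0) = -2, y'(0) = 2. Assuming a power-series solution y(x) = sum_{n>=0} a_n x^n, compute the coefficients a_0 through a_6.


Ansatz: y(x) = sum_{n>=0} a_n x^n, so y'(x) = sum_{n>=1} n a_n x^(n-1) and y''(x) = sum_{n>=2} n(n-1) a_n x^(n-2).
Substitute into P(x) y'' + Q(x) y' + R(x) y = 0 with P(x) = 1, Q(x) = 2x, R(x) = 1, and match powers of x.
Initial conditions: a_0 = -2, a_1 = 2.
Setting the coefficient of each power of x to zero and solving order by order (substituting the coefficients already found):
  x^0: 2 a_2 + a_0 = 0  ->  2 a_2 = -a_0 = 2  ->  a_2 = 1
  x^1: 6 a_3 + 3 a_1 = 0  ->  6 a_3 = -3 a_1 = -6  ->  a_3 = -1
  x^2: 12 a_4 + 5 a_2 = 0  ->  12 a_4 = -5 a_2 = -5  ->  a_4 = -5/12
  x^3: 20 a_5 + 7 a_3 = 0  ->  20 a_5 = -7 a_3 = 7  ->  a_5 = 7/20
  x^4: 30 a_6 + 9 a_4 = 0  ->  30 a_6 = -9 a_4 = 15/4  ->  a_6 = 1/8
Truncated series: y(x) = -2 + 2 x + x^2 - x^3 - (5/12) x^4 + (7/20) x^5 + (1/8) x^6 + O(x^7).

a_0 = -2; a_1 = 2; a_2 = 1; a_3 = -1; a_4 = -5/12; a_5 = 7/20; a_6 = 1/8


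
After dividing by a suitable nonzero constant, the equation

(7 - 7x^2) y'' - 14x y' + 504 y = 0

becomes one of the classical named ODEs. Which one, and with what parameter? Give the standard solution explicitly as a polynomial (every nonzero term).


All three coefficients share the factor 7; dividing through by 7 gives  (1 - x^2) y'' - 2x y' + 72 y = 0.
This matches the Legendre equation (1 - x^2) y'' - 2x y' + n(n+1) y = 0 (note the -2x y' term) with n(n+1) = 72, so n = 8; the polynomial solution is P_8(x).
With y = sum_k a_k x^k, matching x^k gives (k+2)(k+1) a_{k+2} = [k(k+1) - n(n+1)] a_k = (k - 8)(k + 9) a_k. The right side vanishes at k = 8, so the series with the parity of 8 terminates at degree 8.
Standard normalization (P_n(1) = 1): leading coefficient (2n)!/(2^n (n!)^2) = 20922789888000/(256*1625702400) = 6435/128, so a_8 = 6435/128. Work downward with a_k = (k+1)(k+2) a_{k+2} / ((k - 8)(k + 9)):
  a_6 = (7)(8)(6435/128) / ((6 - 8)(6 + 9)) = (45045/16)/(-30) = -3003/32
  a_4 = (5)(6)(-3003/32) / ((4 - 8)(4 + 9)) = (-45045/16)/(-52) = 3465/64
  a_2 = (3)(4)(3465/64) / ((2 - 8)(2 + 9)) = (10395/16)/(-66) = -315/32
  a_0 = (1)(2)(-315/32) / ((0 - 8)(0 + 9)) = (-315/16)/(-72) = 35/128
Hence P_8(x) = 6435 x^8/128 - 3003 x^6/32 + 3465 x^4/64 - 315 x^2/32 + 35/128.

P_8(x); series = 6435 x^8/128 - 3003 x^6/32 + 3465 x^4/64 - 315 x^2/32 + 35/128


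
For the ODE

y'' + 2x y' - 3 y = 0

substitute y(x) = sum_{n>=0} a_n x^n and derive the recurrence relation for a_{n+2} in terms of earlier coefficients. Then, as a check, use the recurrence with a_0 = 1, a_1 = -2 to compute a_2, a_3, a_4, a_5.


Substitute y = sum_n a_n x^n.
y''(x) has coefficient (n+2)(n+1) a_{n+2} at x^n;
2 x y'(x) has coefficient 2 n a_n at x^n (shift);
-3 y(x) has coefficient -3 a_n at x^n.
Matching x^n: (n+2)(n+1) a_{n+2} + (2n - 3) a_n = 0.
Thus a_{n+2} = (-2n + 3) / ((n+1)(n+2)) * a_n.

Check with a_0 = 1, a_1 = -2 (apply the recurrence for n = 0, 1, 2, 3): a_0 = 1, a_1 = -2, a_2 = 3/2, a_3 = -1/3, a_4 = -1/8, a_5 = 1/20.

a_(n+2) = (-2n + 3) / ((n+1)(n+2)) * a_n; check: a_0 = 1, a_1 = -2, a_2 = 3/2, a_3 = -1/3, a_4 = -1/8, a_5 = 1/20


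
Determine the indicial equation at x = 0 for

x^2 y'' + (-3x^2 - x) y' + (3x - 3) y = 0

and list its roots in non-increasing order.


Divide by x^2 to reach normal form y'' + P_1(x) y' + P_2(x) y = 0 with P_1(x) = -3 - 1/x and P_2(x) = 3/x - 3/x^2.
x = 0 is a singular point because the y'-coefficient -3 - 1/x has a pole at x = 0 and the y-coefficient 3/x - 3/x^2 has a pole at x = 0.
It is a regular singular point because x P_1(x) = p(x) = -3x - 1 and x^2 P_2(x) = q(x) = 3x - 3 are polynomials, hence analytic at x = 0.
p(0) = -1,  q(0) = -3.
Indicial equation: r(r-1) + p(0) r + q(0) = 0, i.e. r^2 + (p(0) - 1) r + q(0) = 0, i.e. r^2 - 2 r - 3 = 0.
Discriminant: (-2)^2 - 4(-3) = 16, so r = (2 ± 4)/2.
Solving: r_1 = 3, r_2 = -1.

indicial: r^2 - 2 r - 3 = 0; roots r_1 = 3, r_2 = -1


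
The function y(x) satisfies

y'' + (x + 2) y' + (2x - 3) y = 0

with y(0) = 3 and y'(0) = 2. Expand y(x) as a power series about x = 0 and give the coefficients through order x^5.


Ansatz: y(x) = sum_{n>=0} a_n x^n, so y'(x) = sum_{n>=1} n a_n x^(n-1) and y''(x) = sum_{n>=2} n(n-1) a_n x^(n-2).
Substitute into P(x) y'' + Q(x) y' + R(x) y = 0 with P(x) = 1, Q(x) = x + 2, R(x) = 2x - 3, and match powers of x.
Initial conditions: a_0 = 3, a_1 = 2.
Setting the coefficient of each power of x to zero and solving order by order (substituting the coefficients already found):
  x^0: 2 a_2 + 2 a_1 - 3 a_0 = 0  ->  2 a_2 = -2 a_1 + 3 a_0 = 5  ->  a_2 = 5/2
  x^1: 6 a_3 + 4 a_2 - 2 a_1 + 2 a_0 = 0  ->  6 a_3 = -4 a_2 + 2 a_1 - 2 a_0 = -12  ->  a_3 = -2
  x^2: 12 a_4 + 6 a_3 - a_2 + 2 a_1 = 0  ->  12 a_4 = -6 a_3 + a_2 - 2 a_1 = 21/2  ->  a_4 = 7/8
  x^3: 20 a_5 + 8 a_4 + 2 a_2 = 0  ->  20 a_5 = -8 a_4 - 2 a_2 = -12  ->  a_5 = -3/5
Truncated series: y(x) = 3 + 2 x + (5/2) x^2 - 2 x^3 + (7/8) x^4 - (3/5) x^5 + O(x^6).

a_0 = 3; a_1 = 2; a_2 = 5/2; a_3 = -2; a_4 = 7/8; a_5 = -3/5


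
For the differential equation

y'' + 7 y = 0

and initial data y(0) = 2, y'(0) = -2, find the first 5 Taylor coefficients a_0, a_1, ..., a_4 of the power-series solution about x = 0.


Ansatz: y(x) = sum_{n>=0} a_n x^n, so y'(x) = sum_{n>=1} n a_n x^(n-1) and y''(x) = sum_{n>=2} n(n-1) a_n x^(n-2).
Substitute into P(x) y'' + Q(x) y' + R(x) y = 0 with P(x) = 1, Q(x) = 0, R(x) = 7, and match powers of x.
Initial conditions: a_0 = 2, a_1 = -2.
Setting the coefficient of each power of x to zero and solving order by order (substituting the coefficients already found):
  x^0: 2 a_2 + 7 a_0 = 0  ->  2 a_2 = -7 a_0 = -14  ->  a_2 = -7
  x^1: 6 a_3 + 7 a_1 = 0  ->  6 a_3 = -7 a_1 = 14  ->  a_3 = 7/3
  x^2: 12 a_4 + 7 a_2 = 0  ->  12 a_4 = -7 a_2 = 49  ->  a_4 = 49/12
Truncated series: y(x) = 2 - 2 x - 7 x^2 + (7/3) x^3 + (49/12) x^4 + O(x^5).

a_0 = 2; a_1 = -2; a_2 = -7; a_3 = 7/3; a_4 = 49/12


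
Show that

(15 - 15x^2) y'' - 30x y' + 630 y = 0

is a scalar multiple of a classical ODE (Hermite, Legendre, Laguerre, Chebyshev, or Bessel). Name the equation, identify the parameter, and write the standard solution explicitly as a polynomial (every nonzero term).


All three coefficients share the factor 15; dividing through by 15 gives  (1 - x^2) y'' - 2x y' + 42 y = 0.
This matches the Legendre equation (1 - x^2) y'' - 2x y' + n(n+1) y = 0 (note the -2x y' term) with n(n+1) = 42, so n = 6; the polynomial solution is P_6(x).
With y = sum_k a_k x^k, matching x^k gives (k+2)(k+1) a_{k+2} = [k(k+1) - n(n+1)] a_k = (k - 6)(k + 7) a_k. The right side vanishes at k = 6, so the series with the parity of 6 terminates at degree 6.
Standard normalization (P_n(1) = 1): leading coefficient (2n)!/(2^n (n!)^2) = 479001600/(64*518400) = 231/16, so a_6 = 231/16. Work downward with a_k = (k+1)(k+2) a_{k+2} / ((k - 6)(k + 7)):
  a_4 = (5)(6)(231/16) / ((4 - 6)(4 + 7)) = (3465/8)/(-22) = -315/16
  a_2 = (3)(4)(-315/16) / ((2 - 6)(2 + 7)) = (-945/4)/(-36) = 105/16
  a_0 = (1)(2)(105/16) / ((0 - 6)(0 + 7)) = (105/8)/(-42) = -5/16
Hence P_6(x) = 231 x^6/16 - 315 x^4/16 + 105 x^2/16 - 5/16.

P_6(x); series = 231 x^6/16 - 315 x^4/16 + 105 x^2/16 - 5/16


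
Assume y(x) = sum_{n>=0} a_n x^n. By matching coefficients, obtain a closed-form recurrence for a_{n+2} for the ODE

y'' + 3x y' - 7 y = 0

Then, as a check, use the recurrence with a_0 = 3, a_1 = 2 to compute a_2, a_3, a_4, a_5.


Substitute y = sum_n a_n x^n.
y''(x) has coefficient (n+2)(n+1) a_{n+2} at x^n;
3 x y'(x) has coefficient 3 n a_n at x^n (shift);
-7 y(x) has coefficient -7 a_n at x^n.
Matching x^n: (n+2)(n+1) a_{n+2} + (3n - 7) a_n = 0.
Thus a_{n+2} = (-3n + 7) / ((n+1)(n+2)) * a_n.

Check with a_0 = 3, a_1 = 2 (apply the recurrence for n = 0, 1, 2, 3): a_0 = 3, a_1 = 2, a_2 = 21/2, a_3 = 4/3, a_4 = 7/8, a_5 = -2/15.

a_(n+2) = (-3n + 7) / ((n+1)(n+2)) * a_n; check: a_0 = 3, a_1 = 2, a_2 = 21/2, a_3 = 4/3, a_4 = 7/8, a_5 = -2/15


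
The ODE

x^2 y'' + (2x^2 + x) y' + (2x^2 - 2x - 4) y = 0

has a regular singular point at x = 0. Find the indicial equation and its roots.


Divide by x^2 to reach normal form y'' + P_1(x) y' + P_2(x) y = 0 with P_1(x) = 2 + 1/x and P_2(x) = 2 - 2/x - 4/x^2.
x = 0 is a singular point because the y'-coefficient 2 + 1/x has a pole at x = 0 and the y-coefficient 2 - 2/x - 4/x^2 has a pole at x = 0.
It is a regular singular point because x P_1(x) = p(x) = 2x + 1 and x^2 P_2(x) = q(x) = 2x^2 - 2x - 4 are polynomials, hence analytic at x = 0.
p(0) = 1,  q(0) = -4.
Indicial equation: r(r-1) + p(0) r + q(0) = 0, i.e. r^2 + (p(0) - 1) r + q(0) = 0, i.e. r^2 - 4 = 0.
Discriminant: (0)^2 - 4(-4) = 16, so r = (0 ± 4)/2.
Solving: r_1 = 2, r_2 = -2.

indicial: r^2 - 4 = 0; roots r_1 = 2, r_2 = -2


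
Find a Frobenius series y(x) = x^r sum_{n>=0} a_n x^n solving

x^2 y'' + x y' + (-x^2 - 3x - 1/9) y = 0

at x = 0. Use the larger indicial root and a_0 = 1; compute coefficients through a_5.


Write in Frobenius form y'' + (p(x)/x) y' + (q(x)/x^2) y = 0:
  p(x) = 1,  q(x) = -x^2 - 3x - 1/9.
Indicial equation: r(r-1) + (1) r + (-1/9) = 0 -> roots r_1 = 1/3, r_2 = -1/3.
Take r = r_1 = 1/3. Let y(x) = x^r sum_{n>=0} a_n x^n with a_0 = 1.
Substitute y = x^r sum a_n x^n and match x^{r+n}. The recurrence is
  D(n) a_n - 3 a_{n-1} - 1 a_{n-2} = 0,  where D(n) = (r+n)(r+n-1) + (1)(r+n) + (-1/9).
  a_n = [3 a_{n-1} + 1 a_{n-2}] / D(n).
Since the indicial polynomial factors as (r - r_1)(r - r_2), D(n) = (r_1 + n - r_1)(r_1 + n - r_2) = n(n + 2/3).
Evaluating step by step (a_0 = 1):
  n = 1: D(1) = 1(1 + 2/3) = 5/3; numerator = 3(1) = 3; a_1 = (3)/(5/3) = 9/5
  n = 2: D(2) = 2(2 + 2/3) = 16/3; numerator = 3(9/5) + 1(1) = 32/5; a_2 = (32/5)/(16/3) = 6/5
  n = 3: D(3) = 3(3 + 2/3) = 11; numerator = 3(6/5) + 1(9/5) = 27/5; a_3 = (27/5)/(11) = 27/55
  n = 4: D(4) = 4(4 + 2/3) = 56/3; numerator = 3(27/55) + 1(6/5) = 147/55; a_4 = (147/55)/(56/3) = 63/440
  n = 5: D(5) = 5(5 + 2/3) = 85/3; numerator = 3(63/440) + 1(27/55) = 81/88; a_5 = (81/88)/(85/3) = 243/7480

r = 1/3; a_0 = 1; a_1 = 9/5; a_2 = 6/5; a_3 = 27/55; a_4 = 63/440; a_5 = 243/7480


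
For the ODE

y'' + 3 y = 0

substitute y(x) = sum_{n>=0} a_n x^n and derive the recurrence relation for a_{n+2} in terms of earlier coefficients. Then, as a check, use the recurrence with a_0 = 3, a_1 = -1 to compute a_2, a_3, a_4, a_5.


Substitute y = sum_n a_n x^n into y'' + (const) y = 0.
y''(x) = sum_{n>=0} (n+2)(n+1) a_{n+2} x^n.
The ODE becomes sum_n [(n+2)(n+1) a_{n+2} + 3 a_n] x^n = 0.
Setting each coefficient to zero gives the recurrence:
  (n+2)(n+1) a_{n+2} + 3 a_n = 0,
  a_{n+2} = -3 / ((n+1)(n+2)) a_n.

Check with a_0 = 3, a_1 = -1 (apply the recurrence for n = 0, 1, 2, 3): a_0 = 3, a_1 = -1, a_2 = -9/2, a_3 = 1/2, a_4 = 9/8, a_5 = -3/40.

a_{n+2} = -3/((n+1)(n+2)) * a_n; check: a_0 = 3, a_1 = -1, a_2 = -9/2, a_3 = 1/2, a_4 = 9/8, a_5 = -3/40


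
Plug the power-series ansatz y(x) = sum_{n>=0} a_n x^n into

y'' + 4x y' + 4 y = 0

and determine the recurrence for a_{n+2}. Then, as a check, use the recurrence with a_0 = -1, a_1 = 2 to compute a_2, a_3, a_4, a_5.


Substitute y = sum_n a_n x^n.
y''(x) has coefficient (n+2)(n+1) a_{n+2} at x^n;
4 x y'(x) has coefficient 4 n a_n at x^n (shift);
4 y(x) has coefficient 4 a_n at x^n.
Matching x^n: (n+2)(n+1) a_{n+2} + (4n + 4) a_n = 0.
Thus a_{n+2} = (-4n - 4) / ((n+1)(n+2)) * a_n.

Check with a_0 = -1, a_1 = 2 (apply the recurrence for n = 0, 1, 2, 3): a_0 = -1, a_1 = 2, a_2 = 2, a_3 = -8/3, a_4 = -2, a_5 = 32/15.

a_(n+2) = (-4n - 4) / ((n+1)(n+2)) * a_n; check: a_0 = -1, a_1 = 2, a_2 = 2, a_3 = -8/3, a_4 = -2, a_5 = 32/15


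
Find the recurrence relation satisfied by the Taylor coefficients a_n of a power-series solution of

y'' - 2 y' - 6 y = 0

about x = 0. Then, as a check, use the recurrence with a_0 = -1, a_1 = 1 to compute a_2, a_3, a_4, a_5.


Substitute y = sum_n a_n x^n.
y''(x) has coefficient (n+2)(n+1) a_{n+2} at x^n;
-2 y'(x) has coefficient -2 (n+1) a_{n+1} at x^n;
-6 y(x) has coefficient -6 a_n at x^n.
Matching x^n: (n+2)(n+1) a_{n+2} - 2 (n+1) a_{n+1} - 6 a_n = 0.
Thus a_{n+2} = [2 (n+1) a_{n+1} + 6 a_n] / ((n+1)(n+2)).

Check with a_0 = -1, a_1 = 1 (apply the recurrence for n = 0, 1, 2, 3): a_0 = -1, a_1 = 1, a_2 = -2, a_3 = -1/3, a_4 = -7/6, a_5 = -17/30.

a_(n+2) = [2 (n+1) a_(n+1) + 6 a_n] / ((n+1)(n+2)); check: a_0 = -1, a_1 = 1, a_2 = -2, a_3 = -1/3, a_4 = -7/6, a_5 = -17/30


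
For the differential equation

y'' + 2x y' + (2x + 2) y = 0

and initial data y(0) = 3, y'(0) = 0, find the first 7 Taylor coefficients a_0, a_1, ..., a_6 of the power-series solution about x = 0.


Ansatz: y(x) = sum_{n>=0} a_n x^n, so y'(x) = sum_{n>=1} n a_n x^(n-1) and y''(x) = sum_{n>=2} n(n-1) a_n x^(n-2).
Substitute into P(x) y'' + Q(x) y' + R(x) y = 0 with P(x) = 1, Q(x) = 2x, R(x) = 2x + 2, and match powers of x.
Initial conditions: a_0 = 3, a_1 = 0.
Setting the coefficient of each power of x to zero and solving order by order (substituting the coefficients already found):
  x^0: 2 a_2 + 2 a_0 = 0  ->  2 a_2 = -2 a_0 = -6  ->  a_2 = -3
  x^1: 6 a_3 + 4 a_1 + 2 a_0 = 0  ->  6 a_3 = -4 a_1 - 2 a_0 = -6  ->  a_3 = -1
  x^2: 12 a_4 + 6 a_2 + 2 a_1 = 0  ->  12 a_4 = -6 a_2 - 2 a_1 = 18  ->  a_4 = 3/2
  x^3: 20 a_5 + 8 a_3 + 2 a_2 = 0  ->  20 a_5 = -8 a_3 - 2 a_2 = 14  ->  a_5 = 7/10
  x^4: 30 a_6 + 10 a_4 + 2 a_3 = 0  ->  30 a_6 = -10 a_4 - 2 a_3 = -13  ->  a_6 = -13/30
Truncated series: y(x) = 3 - 3 x^2 - x^3 + (3/2) x^4 + (7/10) x^5 - (13/30) x^6 + O(x^7).

a_0 = 3; a_1 = 0; a_2 = -3; a_3 = -1; a_4 = 3/2; a_5 = 7/10; a_6 = -13/30


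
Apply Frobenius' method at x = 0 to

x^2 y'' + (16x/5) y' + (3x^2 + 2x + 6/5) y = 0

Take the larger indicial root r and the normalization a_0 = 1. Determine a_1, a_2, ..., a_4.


Write in Frobenius form y'' + (p(x)/x) y' + (q(x)/x^2) y = 0:
  p(x) = 16/5,  q(x) = 3x^2 + 2x + 6/5.
Indicial equation: r(r-1) + (16/5) r + (6/5) = 0 -> roots r_1 = -1, r_2 = -6/5.
Take r = r_1 = -1. Let y(x) = x^r sum_{n>=0} a_n x^n with a_0 = 1.
Substitute y = x^r sum a_n x^n and match x^{r+n}. The recurrence is
  D(n) a_n + 2 a_{n-1} + 3 a_{n-2} = 0,  where D(n) = (r+n)(r+n-1) + (16/5)(r+n) + (6/5).
  a_n = [-2 a_{n-1} - 3 a_{n-2}] / D(n).
Since the indicial polynomial factors as (r - r_1)(r - r_2), D(n) = (r_1 + n - r_1)(r_1 + n - r_2) = n(n + 1/5).
Evaluating step by step (a_0 = 1):
  n = 1: D(1) = 1(1 + 1/5) = 6/5; numerator = -2(1) = -2; a_1 = (-2)/(6/5) = -5/3
  n = 2: D(2) = 2(2 + 1/5) = 22/5; numerator = -2(-5/3) - 3(1) = 1/3; a_2 = (1/3)/(22/5) = 5/66
  n = 3: D(3) = 3(3 + 1/5) = 48/5; numerator = -2(5/66) - 3(-5/3) = 160/33; a_3 = (160/33)/(48/5) = 50/99
  n = 4: D(4) = 4(4 + 1/5) = 84/5; numerator = -2(50/99) - 3(5/66) = -245/198; a_4 = (-245/198)/(84/5) = -175/2376

r = -1; a_0 = 1; a_1 = -5/3; a_2 = 5/66; a_3 = 50/99; a_4 = -175/2376


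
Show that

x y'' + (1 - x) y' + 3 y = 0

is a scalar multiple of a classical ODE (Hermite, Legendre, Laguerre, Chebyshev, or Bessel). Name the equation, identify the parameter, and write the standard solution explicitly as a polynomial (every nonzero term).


The equation is already in a standard form:  x y'' + (1 - x) y' + 3 y = 0.
This matches the Laguerre equation x y'' + (1 - x) y' + n y = 0 with n = 3; the polynomial solution is L_3(x).
With y = sum_k a_k x^k, matching x^k gives (k+1)k a_{k+1} + (k+1) a_{k+1} - k a_k + n a_k = 0, i.e. (k+1)^2 a_{k+1} = (k - n) a_k = (k - 3) a_k. The right side vanishes at k = 3, so the series terminates at degree 3.
Standard normalization L_n(0) = 1 gives a_0 = 1. Work upward with a_{k+1} = (k - 3) a_k / (k+1)^2:
  a_1 = (0 - 3)(1) / 1^2 = -3/1 = -3
  a_2 = (1 - 3)(-3) / 2^2 = 6/4 = 3/2
  a_3 = (2 - 3)(3/2) / 3^2 = (-3/2)/9 = -1/6
Hence L_3(x) = -x^3/6 + 3 x^2/2 - 3 x + 1.

L_3(x); series = -x^3/6 + 3 x^2/2 - 3 x + 1


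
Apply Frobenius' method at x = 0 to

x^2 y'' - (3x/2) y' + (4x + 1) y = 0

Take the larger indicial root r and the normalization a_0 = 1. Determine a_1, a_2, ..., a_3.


Write in Frobenius form y'' + (p(x)/x) y' + (q(x)/x^2) y = 0:
  p(x) = -3/2,  q(x) = 4x + 1.
Indicial equation: r(r-1) + (-3/2) r + (1) = 0 -> roots r_1 = 2, r_2 = 1/2.
Take r = r_1 = 2. Let y(x) = x^r sum_{n>=0} a_n x^n with a_0 = 1.
Substitute y = x^r sum a_n x^n and match x^{r+n}. The recurrence is
  D(n) a_n + 4 a_{n-1} = 0,  where D(n) = (r+n)(r+n-1) + (-3/2)(r+n) + (1).
  a_n = -4 / D(n) * a_{n-1}.
Since the indicial polynomial factors as (r - r_1)(r - r_2), D(n) = (r_1 + n - r_1)(r_1 + n - r_2) = n(n + 3/2).
Evaluating step by step (a_0 = 1):
  n = 1: D(1) = 1(1 + 3/2) = 5/2; numerator = -4(1) = -4; a_1 = (-4)/(5/2) = -8/5
  n = 2: D(2) = 2(2 + 3/2) = 7; numerator = -4(-8/5) = 32/5; a_2 = (32/5)/(7) = 32/35
  n = 3: D(3) = 3(3 + 3/2) = 27/2; numerator = -4(32/35) = -128/35; a_3 = (-128/35)/(27/2) = -256/945

r = 2; a_0 = 1; a_1 = -8/5; a_2 = 32/35; a_3 = -256/945


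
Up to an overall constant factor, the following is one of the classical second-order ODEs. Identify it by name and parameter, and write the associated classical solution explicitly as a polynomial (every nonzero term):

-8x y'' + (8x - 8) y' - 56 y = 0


All three coefficients share the factor -8; dividing through by -8 gives  x y'' + (1 - x) y' + 7 y = 0.
This matches the Laguerre equation x y'' + (1 - x) y' + n y = 0 with n = 7; the polynomial solution is L_7(x).
With y = sum_k a_k x^k, matching x^k gives (k+1)k a_{k+1} + (k+1) a_{k+1} - k a_k + n a_k = 0, i.e. (k+1)^2 a_{k+1} = (k - n) a_k = (k - 7) a_k. The right side vanishes at k = 7, so the series terminates at degree 7.
Standard normalization L_n(0) = 1 gives a_0 = 1. Work upward with a_{k+1} = (k - 7) a_k / (k+1)^2:
  a_1 = (0 - 7)(1) / 1^2 = -7/1 = -7
  a_2 = (1 - 7)(-7) / 2^2 = 42/4 = 21/2
  a_3 = (2 - 7)(21/2) / 3^2 = (-105/2)/9 = -35/6
  a_4 = (3 - 7)(-35/6) / 4^2 = (70/3)/16 = 35/24
  a_5 = (4 - 7)(35/24) / 5^2 = (-35/8)/25 = -7/40
  a_6 = (5 - 7)(-7/40) / 6^2 = (7/20)/36 = 7/720
  a_7 = (6 - 7)(7/720) / 7^2 = (-7/720)/49 = -1/5040
Hence L_7(x) = -x^7/5040 + 7 x^6/720 - 7 x^5/40 + 35 x^4/24 - 35 x^3/6 + 21 x^2/2 - 7 x + 1.

L_7(x); series = -x^7/5040 + 7 x^6/720 - 7 x^5/40 + 35 x^4/24 - 35 x^3/6 + 21 x^2/2 - 7 x + 1


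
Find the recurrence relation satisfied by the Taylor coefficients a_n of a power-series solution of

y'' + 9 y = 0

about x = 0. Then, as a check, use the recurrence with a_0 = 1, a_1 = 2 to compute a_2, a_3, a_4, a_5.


Substitute y = sum_n a_n x^n into y'' + (const) y = 0.
y''(x) = sum_{n>=0} (n+2)(n+1) a_{n+2} x^n.
The ODE becomes sum_n [(n+2)(n+1) a_{n+2} + 9 a_n] x^n = 0.
Setting each coefficient to zero gives the recurrence:
  (n+2)(n+1) a_{n+2} + 9 a_n = 0,
  a_{n+2} = -9 / ((n+1)(n+2)) a_n.

Check with a_0 = 1, a_1 = 2 (apply the recurrence for n = 0, 1, 2, 3): a_0 = 1, a_1 = 2, a_2 = -9/2, a_3 = -3, a_4 = 27/8, a_5 = 27/20.

a_{n+2} = -9/((n+1)(n+2)) * a_n; check: a_0 = 1, a_1 = 2, a_2 = -9/2, a_3 = -3, a_4 = 27/8, a_5 = 27/20


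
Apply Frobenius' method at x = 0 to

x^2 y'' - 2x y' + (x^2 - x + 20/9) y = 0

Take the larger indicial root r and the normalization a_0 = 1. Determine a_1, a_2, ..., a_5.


Write in Frobenius form y'' + (p(x)/x) y' + (q(x)/x^2) y = 0:
  p(x) = -2,  q(x) = x^2 - x + 20/9.
Indicial equation: r(r-1) + (-2) r + (20/9) = 0 -> roots r_1 = 5/3, r_2 = 4/3.
Take r = r_1 = 5/3. Let y(x) = x^r sum_{n>=0} a_n x^n with a_0 = 1.
Substitute y = x^r sum a_n x^n and match x^{r+n}. The recurrence is
  D(n) a_n - 1 a_{n-1} + 1 a_{n-2} = 0,  where D(n) = (r+n)(r+n-1) + (-2)(r+n) + (20/9).
  a_n = [1 a_{n-1} - 1 a_{n-2}] / D(n).
Since the indicial polynomial factors as (r - r_1)(r - r_2), D(n) = (r_1 + n - r_1)(r_1 + n - r_2) = n(n + 1/3).
Evaluating step by step (a_0 = 1):
  n = 1: D(1) = 1(1 + 1/3) = 4/3; numerator = 1(1) = 1; a_1 = (1)/(4/3) = 3/4
  n = 2: D(2) = 2(2 + 1/3) = 14/3; numerator = 1(3/4) - 1(1) = -1/4; a_2 = (-1/4)/(14/3) = -3/56
  n = 3: D(3) = 3(3 + 1/3) = 10; numerator = 1(-3/56) - 1(3/4) = -45/56; a_3 = (-45/56)/(10) = -9/112
  n = 4: D(4) = 4(4 + 1/3) = 52/3; numerator = 1(-9/112) - 1(-3/56) = -3/112; a_4 = (-3/112)/(52/3) = -9/5824
  n = 5: D(5) = 5(5 + 1/3) = 80/3; numerator = 1(-9/5824) - 1(-9/112) = 459/5824; a_5 = (459/5824)/(80/3) = 1377/465920

r = 5/3; a_0 = 1; a_1 = 3/4; a_2 = -3/56; a_3 = -9/112; a_4 = -9/5824; a_5 = 1377/465920


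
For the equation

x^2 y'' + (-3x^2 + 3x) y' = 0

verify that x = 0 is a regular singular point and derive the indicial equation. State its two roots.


Divide by x^2 to reach normal form y'' + P_1(x) y' + P_2(x) y = 0 with P_1(x) = -3 + 3/x and P_2(x) = 0.
x = 0 is a singular point because the y'-coefficient -3 + 3/x has a pole at x = 0.
It is a regular singular point because x P_1(x) = p(x) = 3 - 3x and x^2 P_2(x) = q(x) = 0 are polynomials, hence analytic at x = 0.
p(0) = 3,  q(0) = 0.
Indicial equation: r(r-1) + p(0) r + q(0) = 0, i.e. r^2 + (p(0) - 1) r + q(0) = 0, i.e. r^2 + 2 r = 0.
Discriminant: (2)^2 - 4(0) = 4, so r = (-2 ± 2)/2.
Solving: r_1 = 0, r_2 = -2.

indicial: r^2 + 2 r = 0; roots r_1 = 0, r_2 = -2


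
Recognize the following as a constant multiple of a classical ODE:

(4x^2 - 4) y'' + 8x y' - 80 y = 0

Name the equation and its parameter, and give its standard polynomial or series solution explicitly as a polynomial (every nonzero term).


All three coefficients share the factor -4; dividing through by -4 gives  (1 - x^2) y'' - 2x y' + 20 y = 0.
This matches the Legendre equation (1 - x^2) y'' - 2x y' + n(n+1) y = 0 (note the -2x y' term) with n(n+1) = 20, so n = 4; the polynomial solution is P_4(x).
With y = sum_k a_k x^k, matching x^k gives (k+2)(k+1) a_{k+2} = [k(k+1) - n(n+1)] a_k = (k - 4)(k + 5) a_k. The right side vanishes at k = 4, so the series with the parity of 4 terminates at degree 4.
Standard normalization (P_n(1) = 1): leading coefficient (2n)!/(2^n (n!)^2) = 40320/(16*576) = 35/8, so a_4 = 35/8. Work downward with a_k = (k+1)(k+2) a_{k+2} / ((k - 4)(k + 5)):
  a_2 = (3)(4)(35/8) / ((2 - 4)(2 + 5)) = (105/2)/(-14) = -15/4
  a_0 = (1)(2)(-15/4) / ((0 - 4)(0 + 5)) = (-15/2)/(-20) = 3/8
Hence P_4(x) = 35 x^4/8 - 15 x^2/4 + 3/8.

P_4(x); series = 35 x^4/8 - 15 x^2/4 + 3/8


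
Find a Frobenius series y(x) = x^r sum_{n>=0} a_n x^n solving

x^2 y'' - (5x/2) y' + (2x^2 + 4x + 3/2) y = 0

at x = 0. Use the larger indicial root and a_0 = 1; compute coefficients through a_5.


Write in Frobenius form y'' + (p(x)/x) y' + (q(x)/x^2) y = 0:
  p(x) = -5/2,  q(x) = 2x^2 + 4x + 3/2.
Indicial equation: r(r-1) + (-5/2) r + (3/2) = 0 -> roots r_1 = 3, r_2 = 1/2.
Take r = r_1 = 3. Let y(x) = x^r sum_{n>=0} a_n x^n with a_0 = 1.
Substitute y = x^r sum a_n x^n and match x^{r+n}. The recurrence is
  D(n) a_n + 4 a_{n-1} + 2 a_{n-2} = 0,  where D(n) = (r+n)(r+n-1) + (-5/2)(r+n) + (3/2).
  a_n = [-4 a_{n-1} - 2 a_{n-2}] / D(n).
Since the indicial polynomial factors as (r - r_1)(r - r_2), D(n) = (r_1 + n - r_1)(r_1 + n - r_2) = n(n + 5/2).
Evaluating step by step (a_0 = 1):
  n = 1: D(1) = 1(1 + 5/2) = 7/2; numerator = -4(1) = -4; a_1 = (-4)/(7/2) = -8/7
  n = 2: D(2) = 2(2 + 5/2) = 9; numerator = -4(-8/7) - 2(1) = 18/7; a_2 = (18/7)/(9) = 2/7
  n = 3: D(3) = 3(3 + 5/2) = 33/2; numerator = -4(2/7) - 2(-8/7) = 8/7; a_3 = (8/7)/(33/2) = 16/231
  n = 4: D(4) = 4(4 + 5/2) = 26; numerator = -4(16/231) - 2(2/7) = -28/33; a_4 = (-28/33)/(26) = -14/429
  n = 5: D(5) = 5(5 + 5/2) = 75/2; numerator = -4(-14/429) - 2(16/231) = -8/1001; a_5 = (-8/1001)/(75/2) = -16/75075

r = 3; a_0 = 1; a_1 = -8/7; a_2 = 2/7; a_3 = 16/231; a_4 = -14/429; a_5 = -16/75075


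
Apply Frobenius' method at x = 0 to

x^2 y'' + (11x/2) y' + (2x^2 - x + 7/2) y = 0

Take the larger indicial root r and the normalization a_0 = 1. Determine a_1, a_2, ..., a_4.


Write in Frobenius form y'' + (p(x)/x) y' + (q(x)/x^2) y = 0:
  p(x) = 11/2,  q(x) = 2x^2 - x + 7/2.
Indicial equation: r(r-1) + (11/2) r + (7/2) = 0 -> roots r_1 = -1, r_2 = -7/2.
Take r = r_1 = -1. Let y(x) = x^r sum_{n>=0} a_n x^n with a_0 = 1.
Substitute y = x^r sum a_n x^n and match x^{r+n}. The recurrence is
  D(n) a_n - 1 a_{n-1} + 2 a_{n-2} = 0,  where D(n) = (r+n)(r+n-1) + (11/2)(r+n) + (7/2).
  a_n = [1 a_{n-1} - 2 a_{n-2}] / D(n).
Since the indicial polynomial factors as (r - r_1)(r - r_2), D(n) = (r_1 + n - r_1)(r_1 + n - r_2) = n(n + 5/2).
Evaluating step by step (a_0 = 1):
  n = 1: D(1) = 1(1 + 5/2) = 7/2; numerator = 1(1) = 1; a_1 = (1)/(7/2) = 2/7
  n = 2: D(2) = 2(2 + 5/2) = 9; numerator = 1(2/7) - 2(1) = -12/7; a_2 = (-12/7)/(9) = -4/21
  n = 3: D(3) = 3(3 + 5/2) = 33/2; numerator = 1(-4/21) - 2(2/7) = -16/21; a_3 = (-16/21)/(33/2) = -32/693
  n = 4: D(4) = 4(4 + 5/2) = 26; numerator = 1(-32/693) - 2(-4/21) = 232/693; a_4 = (232/693)/(26) = 116/9009

r = -1; a_0 = 1; a_1 = 2/7; a_2 = -4/21; a_3 = -32/693; a_4 = 116/9009


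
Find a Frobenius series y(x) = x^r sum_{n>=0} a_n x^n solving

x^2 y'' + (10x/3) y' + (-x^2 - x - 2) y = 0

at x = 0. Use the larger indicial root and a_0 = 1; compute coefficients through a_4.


Write in Frobenius form y'' + (p(x)/x) y' + (q(x)/x^2) y = 0:
  p(x) = 10/3,  q(x) = -x^2 - x - 2.
Indicial equation: r(r-1) + (10/3) r + (-2) = 0 -> roots r_1 = 2/3, r_2 = -3.
Take r = r_1 = 2/3. Let y(x) = x^r sum_{n>=0} a_n x^n with a_0 = 1.
Substitute y = x^r sum a_n x^n and match x^{r+n}. The recurrence is
  D(n) a_n - 1 a_{n-1} - 1 a_{n-2} = 0,  where D(n) = (r+n)(r+n-1) + (10/3)(r+n) + (-2).
  a_n = [1 a_{n-1} + 1 a_{n-2}] / D(n).
Since the indicial polynomial factors as (r - r_1)(r - r_2), D(n) = (r_1 + n - r_1)(r_1 + n - r_2) = n(n + 11/3).
Evaluating step by step (a_0 = 1):
  n = 1: D(1) = 1(1 + 11/3) = 14/3; numerator = 1(1) = 1; a_1 = (1)/(14/3) = 3/14
  n = 2: D(2) = 2(2 + 11/3) = 34/3; numerator = 1(3/14) + 1(1) = 17/14; a_2 = (17/14)/(34/3) = 3/28
  n = 3: D(3) = 3(3 + 11/3) = 20; numerator = 1(3/28) + 1(3/14) = 9/28; a_3 = (9/28)/(20) = 9/560
  n = 4: D(4) = 4(4 + 11/3) = 92/3; numerator = 1(9/560) + 1(3/28) = 69/560; a_4 = (69/560)/(92/3) = 9/2240

r = 2/3; a_0 = 1; a_1 = 3/14; a_2 = 3/28; a_3 = 9/560; a_4 = 9/2240


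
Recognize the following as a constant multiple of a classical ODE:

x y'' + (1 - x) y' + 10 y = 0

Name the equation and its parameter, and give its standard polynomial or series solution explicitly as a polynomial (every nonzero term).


The equation is already in a standard form:  x y'' + (1 - x) y' + 10 y = 0.
This matches the Laguerre equation x y'' + (1 - x) y' + n y = 0 with n = 10; the polynomial solution is L_10(x).
With y = sum_k a_k x^k, matching x^k gives (k+1)k a_{k+1} + (k+1) a_{k+1} - k a_k + n a_k = 0, i.e. (k+1)^2 a_{k+1} = (k - n) a_k = (k - 10) a_k. The right side vanishes at k = 10, so the series terminates at degree 10.
Standard normalization L_n(0) = 1 gives a_0 = 1. Work upward with a_{k+1} = (k - 10) a_k / (k+1)^2:
  a_1 = (0 - 10)(1) / 1^2 = -10/1 = -10
  a_2 = (1 - 10)(-10) / 2^2 = 90/4 = 45/2
  a_3 = (2 - 10)(45/2) / 3^2 = -180/9 = -20
  a_4 = (3 - 10)(-20) / 4^2 = 140/16 = 35/4
  a_5 = (4 - 10)(35/4) / 5^2 = (-105/2)/25 = -21/10
  a_6 = (5 - 10)(-21/10) / 6^2 = (21/2)/36 = 7/24
  a_7 = (6 - 10)(7/24) / 7^2 = (-7/6)/49 = -1/42
  a_8 = (7 - 10)(-1/42) / 8^2 = (1/14)/64 = 1/896
  a_9 = (8 - 10)(1/896) / 9^2 = (-1/448)/81 = -1/36288
  a_10 = (9 - 10)(-1/36288) / 10^2 = (1/36288)/100 = 1/3628800
Hence L_10(x) = x^10/3628800 - x^9/36288 + x^8/896 - x^7/42 + 7 x^6/24 - 21 x^5/10 + 35 x^4/4 - 20 x^3 + 45 x^2/2 - 10 x + 1.

L_10(x); series = x^10/3628800 - x^9/36288 + x^8/896 - x^7/42 + 7 x^6/24 - 21 x^5/10 + 35 x^4/4 - 20 x^3 + 45 x^2/2 - 10 x + 1
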